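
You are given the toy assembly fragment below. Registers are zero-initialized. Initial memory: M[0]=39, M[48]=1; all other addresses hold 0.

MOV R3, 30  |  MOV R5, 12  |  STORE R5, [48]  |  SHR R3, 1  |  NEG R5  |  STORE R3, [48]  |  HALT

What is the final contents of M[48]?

15

MOV R3, 30 → R3=30
MOV R5, 12 → R5=12
STORE R5, [48] → M[48]=12
SHR R3, 1 → R3=30>>1=15
NEG R5 → R5=-(12)=-12
STORE R3, [48] → M[48]=15
halt.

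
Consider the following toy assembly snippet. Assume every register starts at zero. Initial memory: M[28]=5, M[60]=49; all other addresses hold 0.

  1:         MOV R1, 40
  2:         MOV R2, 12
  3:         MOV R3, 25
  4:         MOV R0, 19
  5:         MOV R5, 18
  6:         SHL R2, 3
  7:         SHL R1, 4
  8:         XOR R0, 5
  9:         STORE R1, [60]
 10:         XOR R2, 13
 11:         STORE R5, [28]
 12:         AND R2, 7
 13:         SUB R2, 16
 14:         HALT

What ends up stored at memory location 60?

640

MOV R1, 40 → R1=40
MOV R2, 12 → R2=12
MOV R3, 25 → R3=25
MOV R0, 19 → R0=19
MOV R5, 18 → R5=18
SHL R2, 3 → R2=12<<3=96
SHL R1, 4 → R1=40<<4=640
XOR R0, 5 → R0=19^5=22
STORE R1, [60] → M[60]=640
XOR R2, 13 → R2=96^13=109
STORE R5, [28] → M[28]=18
AND R2, 7 → R2=109&7=5
SUB R2, 16 → R2=5-16=-11
halt.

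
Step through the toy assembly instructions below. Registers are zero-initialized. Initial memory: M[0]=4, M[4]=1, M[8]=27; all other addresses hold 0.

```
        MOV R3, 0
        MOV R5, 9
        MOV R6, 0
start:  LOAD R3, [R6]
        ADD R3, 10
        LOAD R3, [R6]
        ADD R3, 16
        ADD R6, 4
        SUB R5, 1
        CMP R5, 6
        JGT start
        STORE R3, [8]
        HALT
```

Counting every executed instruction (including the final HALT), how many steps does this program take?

MOV R3, 0 → R3=0
MOV R5, 9 → R5=9
MOV R6, 0 → R6=0
LOAD R3, [R6] → R3=M[0]=4
ADD R3, 10 → R3=4+10=14
LOAD R3, [R6] → R3=M[0]=4
ADD R3, 16 → R3=4+16=20
ADD R6, 4 → R6=0+4=4
SUB R5, 1 → R5=9-1=8
CMP R5, 6  (cmp 8,6)
JGT start: taken
LOAD R3, [R6] → R3=M[4]=1
ADD R3, 10 → R3=1+10=11
LOAD R3, [R6] → R3=M[4]=1
ADD R3, 16 → R3=1+16=17
ADD R6, 4 → R6=4+4=8
SUB R5, 1 → R5=8-1=7
CMP R5, 6  (cmp 7,6)
JGT start: taken
LOAD R3, [R6] → R3=M[8]=27
ADD R3, 10 → R3=27+10=37
LOAD R3, [R6] → R3=M[8]=27
ADD R3, 16 → R3=27+16=43
ADD R6, 4 → R6=8+4=12
SUB R5, 1 → R5=7-1=6
CMP R5, 6  (cmp 6,6)
JGT start: not taken
STORE R3, [8] → M[8]=43
halt.
Total executed instructions: 29.

29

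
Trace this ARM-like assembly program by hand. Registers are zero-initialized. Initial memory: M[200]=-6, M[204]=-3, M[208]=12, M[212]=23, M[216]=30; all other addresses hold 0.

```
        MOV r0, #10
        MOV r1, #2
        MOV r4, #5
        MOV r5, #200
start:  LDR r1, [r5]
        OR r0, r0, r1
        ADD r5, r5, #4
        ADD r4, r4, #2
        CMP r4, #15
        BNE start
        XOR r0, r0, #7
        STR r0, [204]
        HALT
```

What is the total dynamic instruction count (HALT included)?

37

r0=10
r1=2
r4=5
r5=200
r1=M[200]=-6
r0=10|(-6)=-6
r5=200+4=204
r4=5+2=7
CMP r4, #15  (cmp 7,15)
BNE start: taken
r1=M[204]=-3
r0=(-6)|(-3)=-1
r5=204+4=208
r4=7+2=9
CMP r4, #15  (cmp 9,15)
BNE start: taken
r1=M[208]=12
r0=(-1)|12=-1
r5=208+4=212
r4=9+2=11
CMP r4, #15  (cmp 11,15)
BNE start: taken
r1=M[212]=23
r0=(-1)|23=-1
r5=212+4=216
r4=11+2=13
CMP r4, #15  (cmp 13,15)
BNE start: taken
r1=M[216]=30
r0=(-1)|30=-1
r5=216+4=220
r4=13+2=15
CMP r4, #15  (cmp 15,15)
BNE start: not taken
r0=(-1)^7=-8
STR r0, [204] → M[204]=-8
halt.
Total executed instructions: 37.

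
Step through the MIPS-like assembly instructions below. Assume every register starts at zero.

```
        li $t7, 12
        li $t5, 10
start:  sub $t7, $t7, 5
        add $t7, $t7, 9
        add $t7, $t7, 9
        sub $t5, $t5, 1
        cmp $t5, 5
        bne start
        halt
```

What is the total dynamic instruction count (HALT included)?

33

after li $t7, 12: $t7=12
after li $t5, 10: $t5=10
after sub $t7, $t7, 5: $t7=12-5=7
after add $t7, $t7, 9: $t7=7+9=16
after add $t7, $t7, 9: $t7=16+9=25
after sub $t5, $t5, 1: $t5=10-1=9
cmp $t5, 5  (cmp 9,5)
bne start: taken
after sub $t7, $t7, 5: $t7=25-5=20
after add $t7, $t7, 9: $t7=20+9=29
after add $t7, $t7, 9: $t7=29+9=38
after sub $t5, $t5, 1: $t5=9-1=8
cmp $t5, 5  (cmp 8,5)
bne start: taken
after sub $t7, $t7, 5: $t7=38-5=33
after add $t7, $t7, 9: $t7=33+9=42
after add $t7, $t7, 9: $t7=42+9=51
after sub $t5, $t5, 1: $t5=8-1=7
cmp $t5, 5  (cmp 7,5)
bne start: taken
after sub $t7, $t7, 5: $t7=51-5=46
after add $t7, $t7, 9: $t7=46+9=55
after add $t7, $t7, 9: $t7=55+9=64
after sub $t5, $t5, 1: $t5=7-1=6
cmp $t5, 5  (cmp 6,5)
bne start: taken
after sub $t7, $t7, 5: $t7=64-5=59
after add $t7, $t7, 9: $t7=59+9=68
after add $t7, $t7, 9: $t7=68+9=77
after sub $t5, $t5, 1: $t5=6-1=5
cmp $t5, 5  (cmp 5,5)
bne start: not taken
halt.
Total executed instructions: 33.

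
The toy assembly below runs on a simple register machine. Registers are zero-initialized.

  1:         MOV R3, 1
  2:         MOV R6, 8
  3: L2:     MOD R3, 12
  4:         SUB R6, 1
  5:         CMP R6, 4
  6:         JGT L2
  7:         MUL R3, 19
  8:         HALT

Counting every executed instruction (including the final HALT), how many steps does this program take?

20

MOV R3, 1 → R3=1
MOV R6, 8 → R6=8
MOD R3, 12 → R3=1%12=1
SUB R6, 1 → R6=8-1=7
CMP R6, 4  (cmp 7,4)
JGT L2: taken
MOD R3, 12 → R3=1%12=1
SUB R6, 1 → R6=7-1=6
CMP R6, 4  (cmp 6,4)
JGT L2: taken
MOD R3, 12 → R3=1%12=1
SUB R6, 1 → R6=6-1=5
CMP R6, 4  (cmp 5,4)
JGT L2: taken
MOD R3, 12 → R3=1%12=1
SUB R6, 1 → R6=5-1=4
CMP R6, 4  (cmp 4,4)
JGT L2: not taken
MUL R3, 19 → R3=1*19=19
halt.
Total executed instructions: 20.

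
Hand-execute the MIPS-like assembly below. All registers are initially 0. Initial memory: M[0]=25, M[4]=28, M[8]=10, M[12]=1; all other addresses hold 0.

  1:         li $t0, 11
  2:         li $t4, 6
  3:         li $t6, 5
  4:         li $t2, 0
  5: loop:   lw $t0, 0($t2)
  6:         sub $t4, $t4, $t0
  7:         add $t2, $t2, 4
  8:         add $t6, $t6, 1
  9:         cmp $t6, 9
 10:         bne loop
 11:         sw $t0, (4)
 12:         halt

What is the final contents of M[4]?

1

$t0=11
$t4=6
$t6=5
$t2=0
$t0=M[0]=25
$t4=6-25=-19
$t2=0+4=4
$t6=5+1=6
cmp $t6, 9  (cmp 6,9)
bne loop: taken
$t0=M[4]=28
$t4=(-19)-28=-47
$t2=4+4=8
$t6=6+1=7
cmp $t6, 9  (cmp 7,9)
bne loop: taken
$t0=M[8]=10
$t4=(-47)-10=-57
$t2=8+4=12
$t6=7+1=8
cmp $t6, 9  (cmp 8,9)
bne loop: taken
$t0=M[12]=1
$t4=(-57)-1=-58
$t2=12+4=16
$t6=8+1=9
cmp $t6, 9  (cmp 9,9)
bne loop: not taken
sw $t0, (4) → M[4]=1
halt.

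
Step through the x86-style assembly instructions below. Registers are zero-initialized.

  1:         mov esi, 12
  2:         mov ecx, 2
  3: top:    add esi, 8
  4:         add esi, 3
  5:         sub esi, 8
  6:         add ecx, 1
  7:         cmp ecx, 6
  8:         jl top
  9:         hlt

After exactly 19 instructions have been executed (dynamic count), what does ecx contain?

5

esi=12
ecx=2
esi=12+8=20
esi=20+3=23
esi=23-8=15
ecx=2+1=3
cmp ecx, 6  (cmp 3,6)
jl top: taken
esi=15+8=23
esi=23+3=26
esi=26-8=18
ecx=3+1=4
cmp ecx, 6  (cmp 4,6)
jl top: taken
esi=18+8=26
esi=26+3=29
esi=29-8=21
ecx=4+1=5
cmp ecx, 6  (cmp 5,6)
After step 19: ecx = 5.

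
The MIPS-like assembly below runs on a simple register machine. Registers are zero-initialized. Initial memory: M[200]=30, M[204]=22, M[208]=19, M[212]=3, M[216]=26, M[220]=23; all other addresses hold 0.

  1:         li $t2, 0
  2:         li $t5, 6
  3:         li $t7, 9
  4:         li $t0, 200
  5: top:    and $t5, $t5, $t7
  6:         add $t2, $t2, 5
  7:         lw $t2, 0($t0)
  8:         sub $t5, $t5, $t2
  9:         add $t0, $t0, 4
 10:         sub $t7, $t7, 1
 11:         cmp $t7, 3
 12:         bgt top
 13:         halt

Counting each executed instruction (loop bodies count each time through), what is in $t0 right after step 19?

li $t2, 0 → $t2=0
li $t5, 6 → $t5=6
li $t7, 9 → $t7=9
li $t0, 200 → $t0=200
and $t5, $t5, $t7 → $t5=6&9=0
add $t2, $t2, 5 → $t2=0+5=5
lw $t2, 0($t0) → $t2=M[200]=30
sub $t5, $t5, $t2 → $t5=0-30=-30
add $t0, $t0, 4 → $t0=200+4=204
sub $t7, $t7, 1 → $t7=9-1=8
cmp $t7, 3  (cmp 8,3)
bgt top: taken
and $t5, $t5, $t7 → $t5=(-30)&8=0
add $t2, $t2, 5 → $t2=30+5=35
lw $t2, 0($t0) → $t2=M[204]=22
sub $t5, $t5, $t2 → $t5=0-22=-22
add $t0, $t0, 4 → $t0=204+4=208
sub $t7, $t7, 1 → $t7=8-1=7
cmp $t7, 3  (cmp 7,3)
After step 19: $t0 = 208.

208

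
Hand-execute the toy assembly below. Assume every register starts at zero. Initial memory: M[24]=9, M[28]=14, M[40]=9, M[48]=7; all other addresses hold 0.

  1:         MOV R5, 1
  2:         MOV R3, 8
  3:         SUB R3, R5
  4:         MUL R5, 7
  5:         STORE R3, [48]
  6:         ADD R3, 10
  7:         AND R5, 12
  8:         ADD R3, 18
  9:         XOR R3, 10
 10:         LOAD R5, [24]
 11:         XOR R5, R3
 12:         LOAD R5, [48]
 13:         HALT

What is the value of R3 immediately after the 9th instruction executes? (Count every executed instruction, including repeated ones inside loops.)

41

after MOV R5, 1: R5=1
after MOV R3, 8: R3=8
after SUB R3, R5: R3=8-1=7
after MUL R5, 7: R5=1*7=7
STORE R3, [48] → M[48]=7
after ADD R3, 10: R3=7+10=17
after AND R5, 12: R5=7&12=4
after ADD R3, 18: R3=17+18=35
after XOR R3, 10: R3=35^10=41
After step 9: R3 = 41.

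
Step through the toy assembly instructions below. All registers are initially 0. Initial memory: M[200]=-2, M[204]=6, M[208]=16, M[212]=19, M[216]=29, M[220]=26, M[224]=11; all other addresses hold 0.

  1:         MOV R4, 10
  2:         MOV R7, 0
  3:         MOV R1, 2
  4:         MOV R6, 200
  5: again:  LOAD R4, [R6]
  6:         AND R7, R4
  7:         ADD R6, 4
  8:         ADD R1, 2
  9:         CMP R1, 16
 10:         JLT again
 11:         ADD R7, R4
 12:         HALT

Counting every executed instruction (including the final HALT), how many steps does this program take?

after MOV R4, 10: R4=10
after MOV R7, 0: R7=0
after MOV R1, 2: R1=2
after MOV R6, 200: R6=200
after LOAD R4, [R6]: R4=M[200]=-2
after AND R7, R4: R7=0&(-2)=0
after ADD R6, 4: R6=200+4=204
after ADD R1, 2: R1=2+2=4
CMP R1, 16  (cmp 4,16)
JLT again: taken
after LOAD R4, [R6]: R4=M[204]=6
after AND R7, R4: R7=0&6=0
after ADD R6, 4: R6=204+4=208
after ADD R1, 2: R1=4+2=6
CMP R1, 16  (cmp 6,16)
JLT again: taken
after LOAD R4, [R6]: R4=M[208]=16
after AND R7, R4: R7=0&16=0
after ADD R6, 4: R6=208+4=212
after ADD R1, 2: R1=6+2=8
CMP R1, 16  (cmp 8,16)
JLT again: taken
after LOAD R4, [R6]: R4=M[212]=19
after AND R7, R4: R7=0&19=0
after ADD R6, 4: R6=212+4=216
after ADD R1, 2: R1=8+2=10
CMP R1, 16  (cmp 10,16)
JLT again: taken
after LOAD R4, [R6]: R4=M[216]=29
after AND R7, R4: R7=0&29=0
after ADD R6, 4: R6=216+4=220
after ADD R1, 2: R1=10+2=12
CMP R1, 16  (cmp 12,16)
JLT again: taken
after LOAD R4, [R6]: R4=M[220]=26
after AND R7, R4: R7=0&26=0
after ADD R6, 4: R6=220+4=224
after ADD R1, 2: R1=12+2=14
CMP R1, 16  (cmp 14,16)
JLT again: taken
after LOAD R4, [R6]: R4=M[224]=11
after AND R7, R4: R7=0&11=0
after ADD R6, 4: R6=224+4=228
after ADD R1, 2: R1=14+2=16
CMP R1, 16  (cmp 16,16)
JLT again: not taken
after ADD R7, R4: R7=0+11=11
halt.
Total executed instructions: 48.

48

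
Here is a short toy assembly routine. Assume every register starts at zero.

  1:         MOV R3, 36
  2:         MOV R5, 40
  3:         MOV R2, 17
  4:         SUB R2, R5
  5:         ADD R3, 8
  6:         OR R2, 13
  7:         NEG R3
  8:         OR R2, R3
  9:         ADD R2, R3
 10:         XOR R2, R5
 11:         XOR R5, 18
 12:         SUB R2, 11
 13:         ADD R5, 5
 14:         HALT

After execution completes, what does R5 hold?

MOV R3, 36 → R3=36
MOV R5, 40 → R5=40
MOV R2, 17 → R2=17
SUB R2, R5 → R2=17-40=-23
ADD R3, 8 → R3=36+8=44
OR R2, 13 → R2=(-23)|13=-19
NEG R3 → R3=-(44)=-44
OR R2, R3 → R2=(-19)|(-44)=-3
ADD R2, R3 → R2=(-3)+(-44)=-47
XOR R2, R5 → R2=(-47)^40=-7
XOR R5, 18 → R5=40^18=58
SUB R2, 11 → R2=(-7)-11=-18
ADD R5, 5 → R5=58+5=63
halt.

63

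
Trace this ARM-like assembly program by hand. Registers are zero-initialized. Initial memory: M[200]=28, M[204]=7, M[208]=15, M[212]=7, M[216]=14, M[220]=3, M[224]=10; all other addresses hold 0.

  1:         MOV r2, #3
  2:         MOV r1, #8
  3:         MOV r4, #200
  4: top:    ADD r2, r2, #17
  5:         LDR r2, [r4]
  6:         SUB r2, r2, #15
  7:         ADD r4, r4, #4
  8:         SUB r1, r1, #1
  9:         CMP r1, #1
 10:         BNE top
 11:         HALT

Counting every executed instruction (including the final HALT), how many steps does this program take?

53

MOV r2, #3 → r2=3
MOV r1, #8 → r1=8
MOV r4, #200 → r4=200
ADD r2, r2, #17 → r2=3+17=20
LDR r2, [r4] → r2=M[200]=28
SUB r2, r2, #15 → r2=28-15=13
ADD r4, r4, #4 → r4=200+4=204
SUB r1, r1, #1 → r1=8-1=7
CMP r1, #1  (cmp 7,1)
BNE top: taken
ADD r2, r2, #17 → r2=13+17=30
LDR r2, [r4] → r2=M[204]=7
SUB r2, r2, #15 → r2=7-15=-8
ADD r4, r4, #4 → r4=204+4=208
SUB r1, r1, #1 → r1=7-1=6
CMP r1, #1  (cmp 6,1)
BNE top: taken
ADD r2, r2, #17 → r2=(-8)+17=9
LDR r2, [r4] → r2=M[208]=15
SUB r2, r2, #15 → r2=15-15=0
ADD r4, r4, #4 → r4=208+4=212
SUB r1, r1, #1 → r1=6-1=5
CMP r1, #1  (cmp 5,1)
BNE top: taken
ADD r2, r2, #17 → r2=0+17=17
LDR r2, [r4] → r2=M[212]=7
SUB r2, r2, #15 → r2=7-15=-8
ADD r4, r4, #4 → r4=212+4=216
SUB r1, r1, #1 → r1=5-1=4
CMP r1, #1  (cmp 4,1)
BNE top: taken
ADD r2, r2, #17 → r2=(-8)+17=9
LDR r2, [r4] → r2=M[216]=14
SUB r2, r2, #15 → r2=14-15=-1
ADD r4, r4, #4 → r4=216+4=220
SUB r1, r1, #1 → r1=4-1=3
CMP r1, #1  (cmp 3,1)
BNE top: taken
ADD r2, r2, #17 → r2=(-1)+17=16
LDR r2, [r4] → r2=M[220]=3
SUB r2, r2, #15 → r2=3-15=-12
ADD r4, r4, #4 → r4=220+4=224
SUB r1, r1, #1 → r1=3-1=2
CMP r1, #1  (cmp 2,1)
BNE top: taken
ADD r2, r2, #17 → r2=(-12)+17=5
LDR r2, [r4] → r2=M[224]=10
SUB r2, r2, #15 → r2=10-15=-5
ADD r4, r4, #4 → r4=224+4=228
SUB r1, r1, #1 → r1=2-1=1
CMP r1, #1  (cmp 1,1)
BNE top: not taken
halt.
Total executed instructions: 53.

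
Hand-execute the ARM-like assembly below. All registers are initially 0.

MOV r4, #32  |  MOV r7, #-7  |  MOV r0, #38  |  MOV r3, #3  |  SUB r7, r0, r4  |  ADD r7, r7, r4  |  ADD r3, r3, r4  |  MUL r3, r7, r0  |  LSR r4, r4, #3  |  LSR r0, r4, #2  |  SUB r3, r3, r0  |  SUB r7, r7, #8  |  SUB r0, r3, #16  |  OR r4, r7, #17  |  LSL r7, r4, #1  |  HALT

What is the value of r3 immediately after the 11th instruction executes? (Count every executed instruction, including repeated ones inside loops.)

r4=32
r7=-7
r0=38
r3=3
r7=38-32=6
r7=6+32=38
r3=3+32=35
r3=38*38=1444
r4=32>>3=4
r0=4>>2=1
r3=1444-1=1443
After step 11: r3 = 1443.

1443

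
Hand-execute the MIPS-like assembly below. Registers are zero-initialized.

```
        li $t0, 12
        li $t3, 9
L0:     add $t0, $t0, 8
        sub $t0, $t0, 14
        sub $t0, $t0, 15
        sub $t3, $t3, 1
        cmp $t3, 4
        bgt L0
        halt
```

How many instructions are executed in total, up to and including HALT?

after li $t0, 12: $t0=12
after li $t3, 9: $t3=9
after add $t0, $t0, 8: $t0=12+8=20
after sub $t0, $t0, 14: $t0=20-14=6
after sub $t0, $t0, 15: $t0=6-15=-9
after sub $t3, $t3, 1: $t3=9-1=8
cmp $t3, 4  (cmp 8,4)
bgt L0: taken
after add $t0, $t0, 8: $t0=(-9)+8=-1
after sub $t0, $t0, 14: $t0=(-1)-14=-15
after sub $t0, $t0, 15: $t0=(-15)-15=-30
after sub $t3, $t3, 1: $t3=8-1=7
cmp $t3, 4  (cmp 7,4)
bgt L0: taken
after add $t0, $t0, 8: $t0=(-30)+8=-22
after sub $t0, $t0, 14: $t0=(-22)-14=-36
after sub $t0, $t0, 15: $t0=(-36)-15=-51
after sub $t3, $t3, 1: $t3=7-1=6
cmp $t3, 4  (cmp 6,4)
bgt L0: taken
after add $t0, $t0, 8: $t0=(-51)+8=-43
after sub $t0, $t0, 14: $t0=(-43)-14=-57
after sub $t0, $t0, 15: $t0=(-57)-15=-72
after sub $t3, $t3, 1: $t3=6-1=5
cmp $t3, 4  (cmp 5,4)
bgt L0: taken
after add $t0, $t0, 8: $t0=(-72)+8=-64
after sub $t0, $t0, 14: $t0=(-64)-14=-78
after sub $t0, $t0, 15: $t0=(-78)-15=-93
after sub $t3, $t3, 1: $t3=5-1=4
cmp $t3, 4  (cmp 4,4)
bgt L0: not taken
halt.
Total executed instructions: 33.

33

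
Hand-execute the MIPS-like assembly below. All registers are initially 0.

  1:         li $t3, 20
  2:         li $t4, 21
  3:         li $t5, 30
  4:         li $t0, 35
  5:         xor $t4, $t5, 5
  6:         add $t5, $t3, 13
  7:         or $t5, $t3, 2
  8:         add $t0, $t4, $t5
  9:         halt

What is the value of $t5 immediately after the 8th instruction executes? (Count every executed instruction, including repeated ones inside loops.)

li $t3, 20 → $t3=20
li $t4, 21 → $t4=21
li $t5, 30 → $t5=30
li $t0, 35 → $t0=35
xor $t4, $t5, 5 → $t4=30^5=27
add $t5, $t3, 13 → $t5=20+13=33
or $t5, $t3, 2 → $t5=20|2=22
add $t0, $t4, $t5 → $t0=27+22=49
After step 8: $t5 = 22.

22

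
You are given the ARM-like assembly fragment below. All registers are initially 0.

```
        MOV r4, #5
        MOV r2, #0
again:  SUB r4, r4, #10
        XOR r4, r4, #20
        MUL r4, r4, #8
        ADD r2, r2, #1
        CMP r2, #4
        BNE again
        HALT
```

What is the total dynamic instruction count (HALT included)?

27

after MOV r4, #5: r4=5
after MOV r2, #0: r2=0
after SUB r4, r4, #10: r4=5-10=-5
after XOR r4, r4, #20: r4=(-5)^20=-17
after MUL r4, r4, #8: r4=(-17)*8=-136
after ADD r2, r2, #1: r2=0+1=1
CMP r2, #4  (cmp 1,4)
BNE again: taken
after SUB r4, r4, #10: r4=(-136)-10=-146
after XOR r4, r4, #20: r4=(-146)^20=-134
after MUL r4, r4, #8: r4=(-134)*8=-1072
after ADD r2, r2, #1: r2=1+1=2
CMP r2, #4  (cmp 2,4)
BNE again: taken
after SUB r4, r4, #10: r4=(-1072)-10=-1082
after XOR r4, r4, #20: r4=(-1082)^20=-1070
after MUL r4, r4, #8: r4=(-1070)*8=-8560
after ADD r2, r2, #1: r2=2+1=3
CMP r2, #4  (cmp 3,4)
BNE again: taken
after SUB r4, r4, #10: r4=(-8560)-10=-8570
after XOR r4, r4, #20: r4=(-8570)^20=-8558
after MUL r4, r4, #8: r4=(-8558)*8=-68464
after ADD r2, r2, #1: r2=3+1=4
CMP r2, #4  (cmp 4,4)
BNE again: not taken
halt.
Total executed instructions: 27.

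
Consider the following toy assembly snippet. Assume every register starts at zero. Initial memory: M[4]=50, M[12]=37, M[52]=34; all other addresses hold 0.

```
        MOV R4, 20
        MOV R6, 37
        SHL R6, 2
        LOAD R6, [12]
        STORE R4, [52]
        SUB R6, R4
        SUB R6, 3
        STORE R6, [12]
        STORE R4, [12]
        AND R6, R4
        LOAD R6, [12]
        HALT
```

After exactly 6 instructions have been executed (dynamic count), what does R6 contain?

17

after MOV R4, 20: R4=20
after MOV R6, 37: R6=37
after SHL R6, 2: R6=37<<2=148
after LOAD R6, [12]: R6=M[12]=37
STORE R4, [52] → M[52]=20
after SUB R6, R4: R6=37-20=17
After step 6: R6 = 17.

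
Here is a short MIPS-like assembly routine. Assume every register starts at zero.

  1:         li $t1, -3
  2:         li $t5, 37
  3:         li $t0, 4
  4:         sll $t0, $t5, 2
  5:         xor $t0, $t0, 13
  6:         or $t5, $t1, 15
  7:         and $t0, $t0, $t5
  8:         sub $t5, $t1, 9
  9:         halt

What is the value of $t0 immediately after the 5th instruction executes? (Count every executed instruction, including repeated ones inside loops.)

153

$t1=-3
$t5=37
$t0=4
$t0=37<<2=148
$t0=148^13=153
After step 5: $t0 = 153.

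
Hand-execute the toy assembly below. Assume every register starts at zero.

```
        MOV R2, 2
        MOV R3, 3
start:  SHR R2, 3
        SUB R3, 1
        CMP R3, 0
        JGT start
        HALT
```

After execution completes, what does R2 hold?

R2=2
R3=3
R2=2>>3=0
R3=3-1=2
CMP R3, 0  (cmp 2,0)
JGT start: taken
R2=0>>3=0
R3=2-1=1
CMP R3, 0  (cmp 1,0)
JGT start: taken
R2=0>>3=0
R3=1-1=0
CMP R3, 0  (cmp 0,0)
JGT start: not taken
halt.

0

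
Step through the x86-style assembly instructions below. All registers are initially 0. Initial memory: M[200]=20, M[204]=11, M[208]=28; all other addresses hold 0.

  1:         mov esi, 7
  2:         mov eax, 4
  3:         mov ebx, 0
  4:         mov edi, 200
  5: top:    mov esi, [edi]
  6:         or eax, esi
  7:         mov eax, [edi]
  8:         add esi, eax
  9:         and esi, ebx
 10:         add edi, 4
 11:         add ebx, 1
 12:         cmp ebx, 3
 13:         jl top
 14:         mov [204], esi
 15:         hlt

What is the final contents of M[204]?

0

mov esi, 7 → esi=7
mov eax, 4 → eax=4
mov ebx, 0 → ebx=0
mov edi, 200 → edi=200
mov esi, [edi] → esi=M[200]=20
or eax, esi → eax=4|20=20
mov eax, [edi] → eax=M[200]=20
add esi, eax → esi=20+20=40
and esi, ebx → esi=40&0=0
add edi, 4 → edi=200+4=204
add ebx, 1 → ebx=0+1=1
cmp ebx, 3  (cmp 1,3)
jl top: taken
mov esi, [edi] → esi=M[204]=11
or eax, esi → eax=20|11=31
mov eax, [edi] → eax=M[204]=11
add esi, eax → esi=11+11=22
and esi, ebx → esi=22&1=0
add edi, 4 → edi=204+4=208
add ebx, 1 → ebx=1+1=2
cmp ebx, 3  (cmp 2,3)
jl top: taken
mov esi, [edi] → esi=M[208]=28
or eax, esi → eax=11|28=31
mov eax, [edi] → eax=M[208]=28
add esi, eax → esi=28+28=56
and esi, ebx → esi=56&2=0
add edi, 4 → edi=208+4=212
add ebx, 1 → ebx=2+1=3
cmp ebx, 3  (cmp 3,3)
jl top: not taken
mov [204], esi → M[204]=0
halt.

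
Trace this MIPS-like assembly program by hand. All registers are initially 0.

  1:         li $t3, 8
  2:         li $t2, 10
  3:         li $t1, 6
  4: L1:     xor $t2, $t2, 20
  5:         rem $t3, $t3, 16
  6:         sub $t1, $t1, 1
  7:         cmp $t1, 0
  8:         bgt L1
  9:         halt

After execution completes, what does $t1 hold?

li $t3, 8 → $t3=8
li $t2, 10 → $t2=10
li $t1, 6 → $t1=6
xor $t2, $t2, 20 → $t2=10^20=30
rem $t3, $t3, 16 → $t3=8%16=8
sub $t1, $t1, 1 → $t1=6-1=5
cmp $t1, 0  (cmp 5,0)
bgt L1: taken
xor $t2, $t2, 20 → $t2=30^20=10
rem $t3, $t3, 16 → $t3=8%16=8
sub $t1, $t1, 1 → $t1=5-1=4
cmp $t1, 0  (cmp 4,0)
bgt L1: taken
xor $t2, $t2, 20 → $t2=10^20=30
rem $t3, $t3, 16 → $t3=8%16=8
sub $t1, $t1, 1 → $t1=4-1=3
cmp $t1, 0  (cmp 3,0)
bgt L1: taken
xor $t2, $t2, 20 → $t2=30^20=10
rem $t3, $t3, 16 → $t3=8%16=8
sub $t1, $t1, 1 → $t1=3-1=2
cmp $t1, 0  (cmp 2,0)
bgt L1: taken
xor $t2, $t2, 20 → $t2=10^20=30
rem $t3, $t3, 16 → $t3=8%16=8
sub $t1, $t1, 1 → $t1=2-1=1
cmp $t1, 0  (cmp 1,0)
bgt L1: taken
xor $t2, $t2, 20 → $t2=30^20=10
rem $t3, $t3, 16 → $t3=8%16=8
sub $t1, $t1, 1 → $t1=1-1=0
cmp $t1, 0  (cmp 0,0)
bgt L1: not taken
halt.

0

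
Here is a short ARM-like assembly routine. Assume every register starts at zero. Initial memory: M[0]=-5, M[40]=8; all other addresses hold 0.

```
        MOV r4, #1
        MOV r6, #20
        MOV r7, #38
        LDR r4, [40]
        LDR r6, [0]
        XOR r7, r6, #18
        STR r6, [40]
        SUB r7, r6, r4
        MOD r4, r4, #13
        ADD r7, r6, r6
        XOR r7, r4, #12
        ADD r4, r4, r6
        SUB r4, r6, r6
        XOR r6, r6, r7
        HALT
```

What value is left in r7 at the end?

r4=1
r6=20
r7=38
r4=M[40]=8
r6=M[0]=-5
r7=(-5)^18=-23
STR r6, [40] → M[40]=-5
r7=(-5)-8=-13
r4=8%13=8
r7=(-5)+(-5)=-10
r7=8^12=4
r4=8+(-5)=3
r4=(-5)-(-5)=0
r6=(-5)^4=-1
halt.

4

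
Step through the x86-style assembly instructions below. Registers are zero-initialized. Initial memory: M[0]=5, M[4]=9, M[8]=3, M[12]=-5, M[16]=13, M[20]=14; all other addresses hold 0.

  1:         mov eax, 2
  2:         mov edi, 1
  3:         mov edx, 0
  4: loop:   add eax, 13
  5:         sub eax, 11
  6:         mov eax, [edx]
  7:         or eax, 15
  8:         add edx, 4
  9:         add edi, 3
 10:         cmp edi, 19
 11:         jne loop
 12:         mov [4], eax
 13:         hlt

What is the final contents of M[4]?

15

eax=2
edi=1
edx=0
eax=2+13=15
eax=15-11=4
eax=M[0]=5
eax=5|15=15
edx=0+4=4
edi=1+3=4
cmp edi, 19  (cmp 4,19)
jne loop: taken
eax=15+13=28
eax=28-11=17
eax=M[4]=9
eax=9|15=15
edx=4+4=8
edi=4+3=7
cmp edi, 19  (cmp 7,19)
jne loop: taken
eax=15+13=28
eax=28-11=17
eax=M[8]=3
eax=3|15=15
edx=8+4=12
edi=7+3=10
cmp edi, 19  (cmp 10,19)
jne loop: taken
eax=15+13=28
eax=28-11=17
eax=M[12]=-5
eax=(-5)|15=-1
edx=12+4=16
edi=10+3=13
cmp edi, 19  (cmp 13,19)
jne loop: taken
eax=(-1)+13=12
eax=12-11=1
eax=M[16]=13
eax=13|15=15
edx=16+4=20
edi=13+3=16
cmp edi, 19  (cmp 16,19)
jne loop: taken
eax=15+13=28
eax=28-11=17
eax=M[20]=14
eax=14|15=15
edx=20+4=24
edi=16+3=19
cmp edi, 19  (cmp 19,19)
jne loop: not taken
mov [4], eax → M[4]=15
halt.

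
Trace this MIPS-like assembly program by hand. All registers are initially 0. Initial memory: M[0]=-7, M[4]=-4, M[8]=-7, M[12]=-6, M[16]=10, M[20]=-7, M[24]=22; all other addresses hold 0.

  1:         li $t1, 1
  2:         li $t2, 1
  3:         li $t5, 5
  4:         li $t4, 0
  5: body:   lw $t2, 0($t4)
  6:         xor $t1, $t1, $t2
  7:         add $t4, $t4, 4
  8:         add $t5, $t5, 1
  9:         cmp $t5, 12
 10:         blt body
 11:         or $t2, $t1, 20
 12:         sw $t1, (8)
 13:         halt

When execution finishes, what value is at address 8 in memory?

after li $t1, 1: $t1=1
after li $t2, 1: $t2=1
after li $t5, 5: $t5=5
after li $t4, 0: $t4=0
after lw $t2, 0($t4): $t2=M[0]=-7
after xor $t1, $t1, $t2: $t1=1^(-7)=-8
after add $t4, $t4, 4: $t4=0+4=4
after add $t5, $t5, 1: $t5=5+1=6
cmp $t5, 12  (cmp 6,12)
blt body: taken
after lw $t2, 0($t4): $t2=M[4]=-4
after xor $t1, $t1, $t2: $t1=(-8)^(-4)=4
after add $t4, $t4, 4: $t4=4+4=8
after add $t5, $t5, 1: $t5=6+1=7
cmp $t5, 12  (cmp 7,12)
blt body: taken
after lw $t2, 0($t4): $t2=M[8]=-7
after xor $t1, $t1, $t2: $t1=4^(-7)=-3
after add $t4, $t4, 4: $t4=8+4=12
after add $t5, $t5, 1: $t5=7+1=8
cmp $t5, 12  (cmp 8,12)
blt body: taken
after lw $t2, 0($t4): $t2=M[12]=-6
after xor $t1, $t1, $t2: $t1=(-3)^(-6)=7
after add $t4, $t4, 4: $t4=12+4=16
after add $t5, $t5, 1: $t5=8+1=9
cmp $t5, 12  (cmp 9,12)
blt body: taken
after lw $t2, 0($t4): $t2=M[16]=10
after xor $t1, $t1, $t2: $t1=7^10=13
after add $t4, $t4, 4: $t4=16+4=20
after add $t5, $t5, 1: $t5=9+1=10
cmp $t5, 12  (cmp 10,12)
blt body: taken
after lw $t2, 0($t4): $t2=M[20]=-7
after xor $t1, $t1, $t2: $t1=13^(-7)=-12
after add $t4, $t4, 4: $t4=20+4=24
after add $t5, $t5, 1: $t5=10+1=11
cmp $t5, 12  (cmp 11,12)
blt body: taken
after lw $t2, 0($t4): $t2=M[24]=22
after xor $t1, $t1, $t2: $t1=(-12)^22=-30
after add $t4, $t4, 4: $t4=24+4=28
after add $t5, $t5, 1: $t5=11+1=12
cmp $t5, 12  (cmp 12,12)
blt body: not taken
after or $t2, $t1, 20: $t2=(-30)|20=-10
sw $t1, (8) → M[8]=-30
halt.

-30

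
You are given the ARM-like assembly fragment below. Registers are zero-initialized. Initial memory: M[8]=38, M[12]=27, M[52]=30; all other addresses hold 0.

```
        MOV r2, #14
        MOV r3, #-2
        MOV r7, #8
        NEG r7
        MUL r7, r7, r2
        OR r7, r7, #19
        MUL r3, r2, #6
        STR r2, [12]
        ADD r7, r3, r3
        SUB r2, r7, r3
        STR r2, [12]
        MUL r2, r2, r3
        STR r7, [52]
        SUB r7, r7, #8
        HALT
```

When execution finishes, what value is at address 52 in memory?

after MOV r2, #14: r2=14
after MOV r3, #-2: r3=-2
after MOV r7, #8: r7=8
after NEG r7: r7=-(8)=-8
after MUL r7, r7, r2: r7=(-8)*14=-112
after OR r7, r7, #19: r7=(-112)|19=-109
after MUL r3, r2, #6: r3=14*6=84
STR r2, [12] → M[12]=14
after ADD r7, r3, r3: r7=84+84=168
after SUB r2, r7, r3: r2=168-84=84
STR r2, [12] → M[12]=84
after MUL r2, r2, r3: r2=84*84=7056
STR r7, [52] → M[52]=168
after SUB r7, r7, #8: r7=168-8=160
halt.

168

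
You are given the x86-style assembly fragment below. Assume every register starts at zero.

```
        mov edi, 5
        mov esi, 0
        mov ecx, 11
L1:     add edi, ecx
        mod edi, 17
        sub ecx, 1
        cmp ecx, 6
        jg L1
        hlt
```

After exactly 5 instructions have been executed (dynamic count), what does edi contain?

edi=5
esi=0
ecx=11
edi=5+11=16
edi=16%17=16
After step 5: edi = 16.

16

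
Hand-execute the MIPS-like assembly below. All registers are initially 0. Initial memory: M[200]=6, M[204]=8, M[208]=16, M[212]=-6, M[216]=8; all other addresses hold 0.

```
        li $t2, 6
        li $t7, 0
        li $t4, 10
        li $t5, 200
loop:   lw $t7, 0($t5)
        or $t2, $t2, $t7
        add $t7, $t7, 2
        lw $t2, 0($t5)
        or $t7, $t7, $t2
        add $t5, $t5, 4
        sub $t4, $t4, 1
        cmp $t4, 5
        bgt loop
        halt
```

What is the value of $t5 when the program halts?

220

after li $t2, 6: $t2=6
after li $t7, 0: $t7=0
after li $t4, 10: $t4=10
after li $t5, 200: $t5=200
after lw $t7, 0($t5): $t7=M[200]=6
after or $t2, $t2, $t7: $t2=6|6=6
after add $t7, $t7, 2: $t7=6+2=8
after lw $t2, 0($t5): $t2=M[200]=6
after or $t7, $t7, $t2: $t7=8|6=14
after add $t5, $t5, 4: $t5=200+4=204
after sub $t4, $t4, 1: $t4=10-1=9
cmp $t4, 5  (cmp 9,5)
bgt loop: taken
after lw $t7, 0($t5): $t7=M[204]=8
after or $t2, $t2, $t7: $t2=6|8=14
after add $t7, $t7, 2: $t7=8+2=10
after lw $t2, 0($t5): $t2=M[204]=8
after or $t7, $t7, $t2: $t7=10|8=10
after add $t5, $t5, 4: $t5=204+4=208
after sub $t4, $t4, 1: $t4=9-1=8
cmp $t4, 5  (cmp 8,5)
bgt loop: taken
after lw $t7, 0($t5): $t7=M[208]=16
after or $t2, $t2, $t7: $t2=8|16=24
after add $t7, $t7, 2: $t7=16+2=18
after lw $t2, 0($t5): $t2=M[208]=16
after or $t7, $t7, $t2: $t7=18|16=18
after add $t5, $t5, 4: $t5=208+4=212
after sub $t4, $t4, 1: $t4=8-1=7
cmp $t4, 5  (cmp 7,5)
bgt loop: taken
after lw $t7, 0($t5): $t7=M[212]=-6
after or $t2, $t2, $t7: $t2=16|(-6)=-6
after add $t7, $t7, 2: $t7=(-6)+2=-4
after lw $t2, 0($t5): $t2=M[212]=-6
after or $t7, $t7, $t2: $t7=(-4)|(-6)=-2
after add $t5, $t5, 4: $t5=212+4=216
after sub $t4, $t4, 1: $t4=7-1=6
cmp $t4, 5  (cmp 6,5)
bgt loop: taken
after lw $t7, 0($t5): $t7=M[216]=8
after or $t2, $t2, $t7: $t2=(-6)|8=-6
after add $t7, $t7, 2: $t7=8+2=10
after lw $t2, 0($t5): $t2=M[216]=8
after or $t7, $t7, $t2: $t7=10|8=10
after add $t5, $t5, 4: $t5=216+4=220
after sub $t4, $t4, 1: $t4=6-1=5
cmp $t4, 5  (cmp 5,5)
bgt loop: not taken
halt.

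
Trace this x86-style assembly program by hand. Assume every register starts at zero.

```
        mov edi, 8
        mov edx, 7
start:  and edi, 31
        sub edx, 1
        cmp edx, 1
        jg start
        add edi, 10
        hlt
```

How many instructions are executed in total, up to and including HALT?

after mov edi, 8: edi=8
after mov edx, 7: edx=7
after and edi, 31: edi=8&31=8
after sub edx, 1: edx=7-1=6
cmp edx, 1  (cmp 6,1)
jg start: taken
after and edi, 31: edi=8&31=8
after sub edx, 1: edx=6-1=5
cmp edx, 1  (cmp 5,1)
jg start: taken
after and edi, 31: edi=8&31=8
after sub edx, 1: edx=5-1=4
cmp edx, 1  (cmp 4,1)
jg start: taken
after and edi, 31: edi=8&31=8
after sub edx, 1: edx=4-1=3
cmp edx, 1  (cmp 3,1)
jg start: taken
after and edi, 31: edi=8&31=8
after sub edx, 1: edx=3-1=2
cmp edx, 1  (cmp 2,1)
jg start: taken
after and edi, 31: edi=8&31=8
after sub edx, 1: edx=2-1=1
cmp edx, 1  (cmp 1,1)
jg start: not taken
after add edi, 10: edi=8+10=18
halt.
Total executed instructions: 28.

28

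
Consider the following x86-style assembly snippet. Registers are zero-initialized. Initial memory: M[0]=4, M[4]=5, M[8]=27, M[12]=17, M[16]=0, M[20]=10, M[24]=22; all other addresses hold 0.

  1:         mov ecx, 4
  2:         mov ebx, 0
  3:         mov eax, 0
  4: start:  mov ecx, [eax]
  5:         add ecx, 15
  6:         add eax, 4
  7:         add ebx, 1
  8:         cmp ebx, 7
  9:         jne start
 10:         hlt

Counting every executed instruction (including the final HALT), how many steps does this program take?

46

ecx=4
ebx=0
eax=0
ecx=M[0]=4
ecx=4+15=19
eax=0+4=4
ebx=0+1=1
cmp ebx, 7  (cmp 1,7)
jne start: taken
ecx=M[4]=5
ecx=5+15=20
eax=4+4=8
ebx=1+1=2
cmp ebx, 7  (cmp 2,7)
jne start: taken
ecx=M[8]=27
ecx=27+15=42
eax=8+4=12
ebx=2+1=3
cmp ebx, 7  (cmp 3,7)
jne start: taken
ecx=M[12]=17
ecx=17+15=32
eax=12+4=16
ebx=3+1=4
cmp ebx, 7  (cmp 4,7)
jne start: taken
ecx=M[16]=0
ecx=0+15=15
eax=16+4=20
ebx=4+1=5
cmp ebx, 7  (cmp 5,7)
jne start: taken
ecx=M[20]=10
ecx=10+15=25
eax=20+4=24
ebx=5+1=6
cmp ebx, 7  (cmp 6,7)
jne start: taken
ecx=M[24]=22
ecx=22+15=37
eax=24+4=28
ebx=6+1=7
cmp ebx, 7  (cmp 7,7)
jne start: not taken
halt.
Total executed instructions: 46.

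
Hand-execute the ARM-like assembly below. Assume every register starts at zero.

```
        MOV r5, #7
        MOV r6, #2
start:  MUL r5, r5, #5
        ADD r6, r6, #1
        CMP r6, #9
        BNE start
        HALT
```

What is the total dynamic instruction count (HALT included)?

MOV r5, #7 → r5=7
MOV r6, #2 → r6=2
MUL r5, r5, #5 → r5=7*5=35
ADD r6, r6, #1 → r6=2+1=3
CMP r6, #9  (cmp 3,9)
BNE start: taken
MUL r5, r5, #5 → r5=35*5=175
ADD r6, r6, #1 → r6=3+1=4
CMP r6, #9  (cmp 4,9)
BNE start: taken
MUL r5, r5, #5 → r5=175*5=875
ADD r6, r6, #1 → r6=4+1=5
CMP r6, #9  (cmp 5,9)
BNE start: taken
MUL r5, r5, #5 → r5=875*5=4375
ADD r6, r6, #1 → r6=5+1=6
CMP r6, #9  (cmp 6,9)
BNE start: taken
MUL r5, r5, #5 → r5=4375*5=21875
ADD r6, r6, #1 → r6=6+1=7
CMP r6, #9  (cmp 7,9)
BNE start: taken
MUL r5, r5, #5 → r5=21875*5=109375
ADD r6, r6, #1 → r6=7+1=8
CMP r6, #9  (cmp 8,9)
BNE start: taken
MUL r5, r5, #5 → r5=109375*5=546875
ADD r6, r6, #1 → r6=8+1=9
CMP r6, #9  (cmp 9,9)
BNE start: not taken
halt.
Total executed instructions: 31.

31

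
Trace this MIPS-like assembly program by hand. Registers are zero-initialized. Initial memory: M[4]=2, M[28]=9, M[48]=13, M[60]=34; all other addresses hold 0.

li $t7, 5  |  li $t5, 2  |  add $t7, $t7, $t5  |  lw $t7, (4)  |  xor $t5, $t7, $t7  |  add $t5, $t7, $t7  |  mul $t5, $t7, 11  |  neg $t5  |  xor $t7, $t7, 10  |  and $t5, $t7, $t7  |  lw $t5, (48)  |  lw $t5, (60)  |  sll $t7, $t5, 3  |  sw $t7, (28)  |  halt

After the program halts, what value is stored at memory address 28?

272

li $t7, 5 → $t7=5
li $t5, 2 → $t5=2
add $t7, $t7, $t5 → $t7=5+2=7
lw $t7, (4) → $t7=M[4]=2
xor $t5, $t7, $t7 → $t5=2^2=0
add $t5, $t7, $t7 → $t5=2+2=4
mul $t5, $t7, 11 → $t5=2*11=22
neg $t5 → $t5=-(22)=-22
xor $t7, $t7, 10 → $t7=2^10=8
and $t5, $t7, $t7 → $t5=8&8=8
lw $t5, (48) → $t5=M[48]=13
lw $t5, (60) → $t5=M[60]=34
sll $t7, $t5, 3 → $t7=34<<3=272
sw $t7, (28) → M[28]=272
halt.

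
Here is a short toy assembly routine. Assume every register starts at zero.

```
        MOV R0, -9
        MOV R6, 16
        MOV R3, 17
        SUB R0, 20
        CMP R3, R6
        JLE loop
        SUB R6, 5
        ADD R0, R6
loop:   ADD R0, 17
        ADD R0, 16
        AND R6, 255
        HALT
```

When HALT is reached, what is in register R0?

15

after MOV R0, -9: R0=-9
after MOV R6, 16: R6=16
after MOV R3, 17: R3=17
after SUB R0, 20: R0=(-9)-20=-29
CMP R3, R6  (cmp 17,16)
JLE loop: not taken
after SUB R6, 5: R6=16-5=11
after ADD R0, R6: R0=(-29)+11=-18
after ADD R0, 17: R0=(-18)+17=-1
after ADD R0, 16: R0=(-1)+16=15
after AND R6, 255: R6=11&255=11
halt.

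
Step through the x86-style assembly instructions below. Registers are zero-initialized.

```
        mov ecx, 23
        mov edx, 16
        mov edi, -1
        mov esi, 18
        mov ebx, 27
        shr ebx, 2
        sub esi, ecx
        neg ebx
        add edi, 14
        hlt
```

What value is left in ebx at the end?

ecx=23
edx=16
edi=-1
esi=18
ebx=27
ebx=27>>2=6
esi=18-23=-5
ebx=-(6)=-6
edi=(-1)+14=13
halt.

-6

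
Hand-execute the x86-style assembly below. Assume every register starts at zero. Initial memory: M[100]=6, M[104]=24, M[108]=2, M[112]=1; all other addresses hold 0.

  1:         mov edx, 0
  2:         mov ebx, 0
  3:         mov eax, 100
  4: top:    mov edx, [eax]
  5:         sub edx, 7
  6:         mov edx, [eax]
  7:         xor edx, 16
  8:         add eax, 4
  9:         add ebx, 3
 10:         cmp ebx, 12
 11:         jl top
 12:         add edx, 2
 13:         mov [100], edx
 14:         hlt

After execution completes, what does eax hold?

edx=0
ebx=0
eax=100
edx=M[100]=6
edx=6-7=-1
edx=M[100]=6
edx=6^16=22
eax=100+4=104
ebx=0+3=3
cmp ebx, 12  (cmp 3,12)
jl top: taken
edx=M[104]=24
edx=24-7=17
edx=M[104]=24
edx=24^16=8
eax=104+4=108
ebx=3+3=6
cmp ebx, 12  (cmp 6,12)
jl top: taken
edx=M[108]=2
edx=2-7=-5
edx=M[108]=2
edx=2^16=18
eax=108+4=112
ebx=6+3=9
cmp ebx, 12  (cmp 9,12)
jl top: taken
edx=M[112]=1
edx=1-7=-6
edx=M[112]=1
edx=1^16=17
eax=112+4=116
ebx=9+3=12
cmp ebx, 12  (cmp 12,12)
jl top: not taken
edx=17+2=19
mov [100], edx → M[100]=19
halt.

116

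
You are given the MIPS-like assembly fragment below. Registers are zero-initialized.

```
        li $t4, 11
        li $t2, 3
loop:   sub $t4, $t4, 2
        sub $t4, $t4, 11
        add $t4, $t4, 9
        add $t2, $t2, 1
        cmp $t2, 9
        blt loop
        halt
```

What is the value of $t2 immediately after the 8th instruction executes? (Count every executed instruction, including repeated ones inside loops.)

li $t4, 11 → $t4=11
li $t2, 3 → $t2=3
sub $t4, $t4, 2 → $t4=11-2=9
sub $t4, $t4, 11 → $t4=9-11=-2
add $t4, $t4, 9 → $t4=(-2)+9=7
add $t2, $t2, 1 → $t2=3+1=4
cmp $t2, 9  (cmp 4,9)
blt loop: taken
After step 8: $t2 = 4.

4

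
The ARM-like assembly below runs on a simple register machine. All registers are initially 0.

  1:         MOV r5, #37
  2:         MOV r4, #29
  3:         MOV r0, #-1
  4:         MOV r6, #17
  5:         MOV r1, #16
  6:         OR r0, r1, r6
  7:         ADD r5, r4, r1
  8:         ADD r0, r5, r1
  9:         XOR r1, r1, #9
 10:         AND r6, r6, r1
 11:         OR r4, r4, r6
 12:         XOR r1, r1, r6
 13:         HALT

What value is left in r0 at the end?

after MOV r5, #37: r5=37
after MOV r4, #29: r4=29
after MOV r0, #-1: r0=-1
after MOV r6, #17: r6=17
after MOV r1, #16: r1=16
after OR r0, r1, r6: r0=16|17=17
after ADD r5, r4, r1: r5=29+16=45
after ADD r0, r5, r1: r0=45+16=61
after XOR r1, r1, #9: r1=16^9=25
after AND r6, r6, r1: r6=17&25=17
after OR r4, r4, r6: r4=29|17=29
after XOR r1, r1, r6: r1=25^17=8
halt.

61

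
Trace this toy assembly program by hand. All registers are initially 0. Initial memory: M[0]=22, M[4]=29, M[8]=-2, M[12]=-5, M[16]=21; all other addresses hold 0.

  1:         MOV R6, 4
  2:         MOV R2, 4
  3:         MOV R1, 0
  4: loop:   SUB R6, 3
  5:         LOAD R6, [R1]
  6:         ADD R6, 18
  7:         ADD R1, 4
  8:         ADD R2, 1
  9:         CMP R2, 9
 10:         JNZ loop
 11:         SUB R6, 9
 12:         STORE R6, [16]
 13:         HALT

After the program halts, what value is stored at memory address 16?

30

R6=4
R2=4
R1=0
R6=4-3=1
R6=M[0]=22
R6=22+18=40
R1=0+4=4
R2=4+1=5
CMP R2, 9  (cmp 5,9)
JNZ loop: taken
R6=40-3=37
R6=M[4]=29
R6=29+18=47
R1=4+4=8
R2=5+1=6
CMP R2, 9  (cmp 6,9)
JNZ loop: taken
R6=47-3=44
R6=M[8]=-2
R6=(-2)+18=16
R1=8+4=12
R2=6+1=7
CMP R2, 9  (cmp 7,9)
JNZ loop: taken
R6=16-3=13
R6=M[12]=-5
R6=(-5)+18=13
R1=12+4=16
R2=7+1=8
CMP R2, 9  (cmp 8,9)
JNZ loop: taken
R6=13-3=10
R6=M[16]=21
R6=21+18=39
R1=16+4=20
R2=8+1=9
CMP R2, 9  (cmp 9,9)
JNZ loop: not taken
R6=39-9=30
STORE R6, [16] → M[16]=30
halt.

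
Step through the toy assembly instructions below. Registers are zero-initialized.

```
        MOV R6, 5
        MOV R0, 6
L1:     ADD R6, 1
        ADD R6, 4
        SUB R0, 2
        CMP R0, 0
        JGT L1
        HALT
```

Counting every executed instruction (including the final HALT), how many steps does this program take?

18

R6=5
R0=6
R6=5+1=6
R6=6+4=10
R0=6-2=4
CMP R0, 0  (cmp 4,0)
JGT L1: taken
R6=10+1=11
R6=11+4=15
R0=4-2=2
CMP R0, 0  (cmp 2,0)
JGT L1: taken
R6=15+1=16
R6=16+4=20
R0=2-2=0
CMP R0, 0  (cmp 0,0)
JGT L1: not taken
halt.
Total executed instructions: 18.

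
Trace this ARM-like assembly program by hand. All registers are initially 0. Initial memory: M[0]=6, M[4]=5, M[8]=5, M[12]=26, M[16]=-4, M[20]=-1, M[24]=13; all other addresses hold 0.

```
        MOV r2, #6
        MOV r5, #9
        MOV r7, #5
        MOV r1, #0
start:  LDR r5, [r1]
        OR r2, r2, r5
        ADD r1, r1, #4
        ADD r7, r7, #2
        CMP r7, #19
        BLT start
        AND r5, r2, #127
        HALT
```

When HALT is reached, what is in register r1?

MOV r2, #6 → r2=6
MOV r5, #9 → r5=9
MOV r7, #5 → r7=5
MOV r1, #0 → r1=0
LDR r5, [r1] → r5=M[0]=6
OR r2, r2, r5 → r2=6|6=6
ADD r1, r1, #4 → r1=0+4=4
ADD r7, r7, #2 → r7=5+2=7
CMP r7, #19  (cmp 7,19)
BLT start: taken
LDR r5, [r1] → r5=M[4]=5
OR r2, r2, r5 → r2=6|5=7
ADD r1, r1, #4 → r1=4+4=8
ADD r7, r7, #2 → r7=7+2=9
CMP r7, #19  (cmp 9,19)
BLT start: taken
LDR r5, [r1] → r5=M[8]=5
OR r2, r2, r5 → r2=7|5=7
ADD r1, r1, #4 → r1=8+4=12
ADD r7, r7, #2 → r7=9+2=11
CMP r7, #19  (cmp 11,19)
BLT start: taken
LDR r5, [r1] → r5=M[12]=26
OR r2, r2, r5 → r2=7|26=31
ADD r1, r1, #4 → r1=12+4=16
ADD r7, r7, #2 → r7=11+2=13
CMP r7, #19  (cmp 13,19)
BLT start: taken
LDR r5, [r1] → r5=M[16]=-4
OR r2, r2, r5 → r2=31|(-4)=-1
ADD r1, r1, #4 → r1=16+4=20
ADD r7, r7, #2 → r7=13+2=15
CMP r7, #19  (cmp 15,19)
BLT start: taken
LDR r5, [r1] → r5=M[20]=-1
OR r2, r2, r5 → r2=(-1)|(-1)=-1
ADD r1, r1, #4 → r1=20+4=24
ADD r7, r7, #2 → r7=15+2=17
CMP r7, #19  (cmp 17,19)
BLT start: taken
LDR r5, [r1] → r5=M[24]=13
OR r2, r2, r5 → r2=(-1)|13=-1
ADD r1, r1, #4 → r1=24+4=28
ADD r7, r7, #2 → r7=17+2=19
CMP r7, #19  (cmp 19,19)
BLT start: not taken
AND r5, r2, #127 → r5=(-1)&127=127
halt.

28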